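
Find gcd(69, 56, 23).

1

gcd(69, 56):
  69 = 1×56 + 13
  56 = 4×13 + 4
  13 = 3×4 + 1
  4 = 4×1
so gcd(69, 56) = 1.
gcd(1, 23) = 1.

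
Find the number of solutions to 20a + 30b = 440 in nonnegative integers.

8

gcd(30, 20) = 10.
By Bézout, 20×(-1) + 30×(1) = 10.
One solution: (1, 14).
General: a = 1 + 3t, b = 14 - 2t.
a ≥ 0 ⇒ t ≥ 0; b ≥ 0 ⇒ t ≤ 7. So t ∈ [0, 7]: 8 solutions.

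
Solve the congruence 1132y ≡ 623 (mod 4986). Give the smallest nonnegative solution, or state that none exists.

no solution

gcd(4986, 1132):
  4986 = 4·1132 + 458
  1132 = 2·458 + 216
  458 = 2·216 + 26
  216 = 8·26 + 8
  26 = 3·8 + 2
  8 = 4·2
so gcd(4986, 1132) = 2.
2 does not divide 623, so the congruence has no solution.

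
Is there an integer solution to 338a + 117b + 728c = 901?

gcd(338, 117):
  338 = 2*117 + 104
  117 = 1*104 + 13
  104 = 8*13
so gcd(338, 117) = 13.
gcd(13, 728) = 13.
13 does not divide 901 (remainder 4), so no integer solutions.

no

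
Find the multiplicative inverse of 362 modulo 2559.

gcd(2559, 362) = 1.
By Bézout, 362×(-205) + 2559×(29) = 1.
So 362×-205 ≡ 1 (mod 2559), and -205 mod 2559 = 2354.

2354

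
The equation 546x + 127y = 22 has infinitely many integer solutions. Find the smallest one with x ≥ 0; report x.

gcd(546, 127) = 1  (546 = 4*127 + 38, 127 = 3*38 + 13, 38 = 2*13 + 12, 13 = 1*12 + 1, 12 = 12*1).
1 divides 22, so solutions exist.
Back-substituting, 546*(-10) + 127*(43) = 1.
Scale by 22/1 = 22: (x₀, y₀) = (-220, 946).
General solution: x = -220 + 127t, y = 946 - 546t for integer t.
x ≥ 0: smallest is -220 mod 127 = 34 (at t = 2), with y = -146.

34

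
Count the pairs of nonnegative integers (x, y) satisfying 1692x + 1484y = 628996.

gcd(1692, 1484) = 4  (1692 = 1×1484 + 208, 1484 = 7×208 + 28, 208 = 7×28 + 12, 28 = 2×12 + 4, 12 = 3×4).
Back-substituting, 1692×(-107) + 1484×(122) = 4.
Scale by 157249: one solution is (-16825643, 19184378). Reduce x mod 371: (320, 59).
General: x = 320 + 371t, y = 59 - 423t.
x ≥ 0 ⇒ t ≥ 0; y ≥ 0 ⇒ t ≤ 0. So t ∈ [0, 0]: 1 solution.

1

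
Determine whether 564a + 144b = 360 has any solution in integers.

yes

gcd(564, 144) = 12  (564 = 3·144 + 132, 144 = 1·132 + 12, 132 = 11·12).
12 divides 360, so integer solutions exist.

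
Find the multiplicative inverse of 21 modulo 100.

gcd(100, 21) = 1.
By Bézout, 21×(-19) + 100×(4) = 1.
So 21×-19 ≡ 1 (mod 100), and -19 mod 100 = 81.

81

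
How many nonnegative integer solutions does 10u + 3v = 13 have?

gcd(10, 3) = 1.
By Bézout, 10×(1) + 3×(-3) = 1.
One solution: (1, 1).
General: u = 1 + 3t, v = 1 - 10t.
u ≥ 0 ⇒ t ≥ 0; v ≥ 0 ⇒ t ≤ 0. So t ∈ [0, 0]: 1 solution.

1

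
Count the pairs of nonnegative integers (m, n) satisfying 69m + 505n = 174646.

5

gcd(505, 69) = 1  (505 = 7·69 + 22, 69 = 3·22 + 3, 22 = 7·3 + 1, 3 = 3·1).
Back-substituting, 69·(-161) + 505·(22) = 1.
Scale by 174646: one solution is (-28118006, 3842212). Reduce m mod 505: (394, 292).
General: m = 394 + 505t, n = 292 - 69t.
m ≥ 0 ⇒ t ≥ 0; n ≥ 0 ⇒ t ≤ 4. So t ∈ [0, 4]: 5 solutions.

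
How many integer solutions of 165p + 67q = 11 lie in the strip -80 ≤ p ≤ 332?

gcd(165, 67) = 1.
By Bézout, 165*(13) + 67*(-32) = 1.
Particular solution: (9, -22).
General solution: p = 9 + 67t, q = -22 - 165t for integer t.
-80 ≤ 9 + 67t ≤ 332 gives t ∈ [-1, 4], which is 6 values.

6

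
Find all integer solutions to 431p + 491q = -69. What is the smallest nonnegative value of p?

gcd(491, 431) = 1  (491 = 1×431 + 60, 431 = 7×60 + 11, 60 = 5×11 + 5, 11 = 2×5 + 1, 5 = 5×1).
1 divides -69, so solutions exist.
Back-substituting, 431×(90) + 491×(-79) = 1.
Scale by -69/1 = -69: (p₀, q₀) = (-6210, 5451).
General solution: p = -6210 + 491t, q = 5451 - 431t for integer t.
p ≥ 0: smallest is -6210 mod 491 = 173 (at t = 13), with q = -152.

173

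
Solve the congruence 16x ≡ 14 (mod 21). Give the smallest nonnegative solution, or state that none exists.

14

gcd(21, 16):
  21 = 1·16 + 5
  16 = 3·5 + 1
  5 = 5·1
so gcd(21, 16) = 1.
1 divides 14, so solutions exist.
Back-substitute for Bézout coefficients:
  1 = 16 - 3·5
  ... = 16·(4) + 21·(-3)
So 16·(4) ≡ 1 (mod 21); multiply by 14: x ≡ 56 (mod 21).
Smallest nonnegative: x = 56 mod 21 = 14.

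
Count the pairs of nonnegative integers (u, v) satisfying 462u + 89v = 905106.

22

gcd(462, 89):
  462 = 5*89 + 17
  89 = 5*17 + 4
  17 = 4*4 + 1
  4 = 4*1
so gcd(462, 89) = 1.
Back-substitute for Bézout coefficients:
  1 = 17 - 4*4
  ... = 462*(21) + 89*(-109)
Scale by 905106: one solution is (19007226, -98656554). Reduce u mod 89: (30, 10014).
General: u = 30 + 89t, v = 10014 - 462t.
u ≥ 0 ⇒ t ≥ 0; v ≥ 0 ⇒ t ≤ 21. So t ∈ [0, 21]: 22 solutions.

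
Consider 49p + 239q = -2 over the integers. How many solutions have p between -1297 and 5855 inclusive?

gcd(239, 49) = 1  (239 = 4·49 + 43, 49 = 1·43 + 6, 43 = 7·6 + 1, 6 = 6·1).
Back-substituting, 49·(-39) + 239·(8) = 1.
Scale by -2: particular solution (78, -16); reduce p mod 239: (78, -16).
General solution: p = 78 + 239t, q = -16 - 49t for integer t.
-1297 ≤ 78 + 239t ≤ 5855 gives t ∈ [-5, 24], which is 30 values.

30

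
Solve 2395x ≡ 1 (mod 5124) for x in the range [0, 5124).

4495

gcd(5124, 2395):
  5124 = 2×2395 + 334
  2395 = 7×334 + 57
  334 = 5×57 + 49
  57 = 1×49 + 8
  49 = 6×8 + 1
  8 = 8×1
so gcd(5124, 2395) = 1.
Back-substitute for Bézout coefficients:
  1 = 49 - 6×8
  ... = 2395×(-629) + 5124×(294)
So 2395×-629 ≡ 1 (mod 5124), and -629 mod 5124 = 4495.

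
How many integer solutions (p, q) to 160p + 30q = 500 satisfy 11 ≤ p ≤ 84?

gcd(160, 30):
  160 = 5*30 + 10
  30 = 3*10
so gcd(160, 30) = 10.
Back-substitute for Bézout coefficients:
  10 = 160 - 5*30
  ... = 160*(1) + 30*(-5)
Scale by 50: particular solution (50, -250); reduce p mod 3: (2, 6).
General solution: p = 2 + 3t, q = 6 - 16t for integer t.
11 ≤ 2 + 3t ≤ 84 gives t ∈ [3, 27], which is 25 values.

25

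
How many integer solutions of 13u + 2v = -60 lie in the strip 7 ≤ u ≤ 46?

gcd(13, 2) = 1.
By Bézout, 13×(1) + 2×(-6) = 1.
Particular solution: (0, -30).
General solution: u = 0 + 2t, v = -30 - 13t for integer t.
7 ≤ 0 + 2t ≤ 46 gives t ∈ [4, 23], which is 20 values.

20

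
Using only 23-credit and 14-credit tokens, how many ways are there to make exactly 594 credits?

Need nonnegative integers with 23j + 14k = 594.
gcd(23, 14) = 1, and 23·(-3) + 14·(5) = 1.
So (j₀, k₀) = (-1782, 2970); general j = -1782 + 14t, k = 2970 - 23t.
j ≥ 0 ⇒ t ≥ 128; k ≥ 0 ⇒ t ≤ 129. That's 2 values of t.

2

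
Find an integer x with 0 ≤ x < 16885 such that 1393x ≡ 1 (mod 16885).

gcd(16885, 1393) = 1  (16885 = 12·1393 + 169, 1393 = 8·169 + 41, 169 = 4·41 + 5, 41 = 8·5 + 1, 5 = 5·1).
Back-substituting, 1393·(3297) + 16885·(-272) = 1.
So 1393·3297 ≡ 1 (mod 16885), and 3297 mod 16885 = 3297.

3297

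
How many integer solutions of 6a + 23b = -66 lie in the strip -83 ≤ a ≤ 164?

11

gcd(23, 6):
  23 = 3*6 + 5
  6 = 1*5 + 1
  5 = 5*1
so gcd(23, 6) = 1.
Back-substitute for Bézout coefficients:
  1 = 6 - 1*5
  ... = 6*(4) + 23*(-1)
Scale by -66: particular solution (-264, 66); reduce a mod 23: (12, -6).
General solution: a = 12 + 23t, b = -6 - 6t for integer t.
-83 ≤ 12 + 23t ≤ 164 gives t ∈ [-4, 6], which is 11 values.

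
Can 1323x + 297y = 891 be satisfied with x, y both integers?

yes

gcd(1323, 297):
  1323 = 4·297 + 135
  297 = 2·135 + 27
  135 = 5·27
so gcd(1323, 297) = 27.
27 divides 891, so integer solutions exist.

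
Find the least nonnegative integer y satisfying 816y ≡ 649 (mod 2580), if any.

gcd(2580, 816) = 12.
12 does not divide 649, so the congruence has no solution.

no solution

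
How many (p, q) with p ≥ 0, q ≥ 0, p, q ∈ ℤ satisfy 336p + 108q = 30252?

gcd(336, 108) = 12  (336 = 3·108 + 12, 108 = 9·12).
Back-substituting, 336·(1) + 108·(-3) = 12.
Scale by 2521: one solution is (2521, -7563). Reduce p mod 9: (1, 277).
General: p = 1 + 9t, q = 277 - 28t.
p ≥ 0 ⇒ t ≥ 0; q ≥ 0 ⇒ t ≤ 9. So t ∈ [0, 9]: 10 solutions.

10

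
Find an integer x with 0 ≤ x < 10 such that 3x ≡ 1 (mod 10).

gcd(10, 3) = 1  (10 = 3×3 + 1, 3 = 3×1).
Back-substituting, 3×(-3) + 10×(1) = 1.
So 3×-3 ≡ 1 (mod 10), and -3 mod 10 = 7.

7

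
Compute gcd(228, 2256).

gcd(2256, 228):
  2256 = 9*228 + 204
  228 = 1*204 + 24
  204 = 8*24 + 12
  24 = 2*12
so gcd(2256, 228) = 12.

12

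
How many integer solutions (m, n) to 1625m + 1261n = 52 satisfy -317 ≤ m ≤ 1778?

gcd(1625, 1261) = 13  (1625 = 1*1261 + 364, 1261 = 3*364 + 169, 364 = 2*169 + 26, 169 = 6*26 + 13, 26 = 2*13).
Back-substituting, 1625*(-45) + 1261*(58) = 13.
Scale by 4: particular solution (-180, 232); reduce m mod 97: (14, -18).
General solution: m = 14 + 97t, n = -18 - 125t for integer t.
-317 ≤ 14 + 97t ≤ 1778 gives t ∈ [-3, 18], which is 22 values.

22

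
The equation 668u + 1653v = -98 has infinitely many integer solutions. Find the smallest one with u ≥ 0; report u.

gcd(1653, 668):
  1653 = 2·668 + 317
  668 = 2·317 + 34
  317 = 9·34 + 11
  34 = 3·11 + 1
  11 = 11·1
so gcd(1653, 668) = 1.
1 divides -98, so solutions exist.
Back-substitute for Bézout coefficients:
  1 = 34 - 3·11
  ... = 668·(146) + 1653·(-59)
Scale by -98/1 = -98: (u₀, v₀) = (-14308, 5782).
General solution: u = -14308 + 1653t, v = 5782 - 668t for integer t.
u ≥ 0: smallest is -14308 mod 1653 = 569 (at t = 9), with v = -230.

569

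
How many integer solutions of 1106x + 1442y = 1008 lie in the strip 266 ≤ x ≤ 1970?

17

gcd(1442, 1106):
  1442 = 1·1106 + 336
  1106 = 3·336 + 98
  336 = 3·98 + 42
  98 = 2·42 + 14
  42 = 3·14
so gcd(1442, 1106) = 14.
Back-substitute for Bézout coefficients:
  14 = 98 - 2·42
  ... = 1106·(30) + 1442·(-23)
Scale by 72: particular solution (2160, -1656); reduce x mod 103: (100, -76).
General solution: x = 100 + 103t, y = -76 - 79t for integer t.
266 ≤ 100 + 103t ≤ 1970 gives t ∈ [2, 18], which is 17 values.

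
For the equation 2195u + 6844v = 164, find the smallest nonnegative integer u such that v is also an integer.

4596

gcd(6844, 2195):
  6844 = 3*2195 + 259
  2195 = 8*259 + 123
  259 = 2*123 + 13
  123 = 9*13 + 6
  13 = 2*6 + 1
  6 = 6*1
so gcd(6844, 2195) = 1.
1 divides 164, so solutions exist.
Back-substitute for Bézout coefficients:
  1 = 13 - 2*6
  ... = 2195*(-1057) + 6844*(339)
Scale by 164/1 = 164: (u₀, v₀) = (-173348, 55596).
General solution: u = -173348 + 6844t, v = 55596 - 2195t for integer t.
u ≥ 0: smallest is -173348 mod 6844 = 4596 (at t = 26), with v = -1474.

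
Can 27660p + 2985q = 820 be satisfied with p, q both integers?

no

gcd(27660, 2985) = 15.
15 does not divide 820 (remainder 10), so no integer solutions.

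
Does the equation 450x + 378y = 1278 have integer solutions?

yes

gcd(450, 378) = 18  (450 = 1·378 + 72, 378 = 5·72 + 18, 72 = 4·18).
18 divides 1278, so integer solutions exist.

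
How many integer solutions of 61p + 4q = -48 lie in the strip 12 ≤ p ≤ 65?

gcd(61, 4):
  61 = 15×4 + 1
  4 = 4×1
so gcd(61, 4) = 1.
Back-substitute for Bézout coefficients:
  1 = 61 - 15×4
  ... = 61×(1) + 4×(-15)
Scale by -48: particular solution (-48, 720); reduce p mod 4: (0, -12).
General solution: p = 0 + 4t, q = -12 - 61t for integer t.
12 ≤ 0 + 4t ≤ 65 gives t ∈ [3, 16], which is 14 values.

14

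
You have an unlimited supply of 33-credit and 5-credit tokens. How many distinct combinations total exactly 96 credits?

1

Need nonnegative integers with 33j + 5k = 96.
gcd(33, 5) = 1, and 33·(2) + 5·(-13) = 1.
So (j₀, k₀) = (192, -1248); general j = 192 + 5t, k = -1248 - 33t.
j ≥ 0 ⇒ t ≥ -38; k ≥ 0 ⇒ t ≤ -38. That's 1 value of t.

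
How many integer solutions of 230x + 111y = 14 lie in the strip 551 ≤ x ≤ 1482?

8

gcd(230, 111) = 1.
By Bézout, 230*(14) + 111*(-29) = 1.
Particular solution: (85, -176).
General solution: x = 85 + 111t, y = -176 - 230t for integer t.
551 ≤ 85 + 111t ≤ 1482 gives t ∈ [5, 12], which is 8 values.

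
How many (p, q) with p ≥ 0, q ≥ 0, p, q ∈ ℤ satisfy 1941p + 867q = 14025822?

25

gcd(1941, 867):
  1941 = 2*867 + 207
  867 = 4*207 + 39
  207 = 5*39 + 12
  39 = 3*12 + 3
  12 = 4*3
so gcd(1941, 867) = 3.
Back-substitute for Bézout coefficients:
  3 = 39 - 3*12
  ... = 1941*(-67) + 867*(150)
Scale by 4675274: one solution is (-313243358, 701291100). Reduce p mod 289: (274, 15564).
General: p = 274 + 289t, q = 15564 - 647t.
p ≥ 0 ⇒ t ≥ 0; q ≥ 0 ⇒ t ≤ 24. So t ∈ [0, 24]: 25 solutions.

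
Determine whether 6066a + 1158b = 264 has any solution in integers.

yes

gcd(6066, 1158) = 6  (6066 = 5*1158 + 276, 1158 = 4*276 + 54, 276 = 5*54 + 6, 54 = 9*6).
6 divides 264, so integer solutions exist.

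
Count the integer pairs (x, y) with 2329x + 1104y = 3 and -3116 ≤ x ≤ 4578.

gcd(2329, 1104) = 1.
By Bézout, 2329*(73) + 1104*(-154) = 1.
Particular solution: (219, -462).
General solution: x = 219 + 1104t, y = -462 - 2329t for integer t.
-3116 ≤ 219 + 1104t ≤ 4578 gives t ∈ [-3, 3], which is 7 values.

7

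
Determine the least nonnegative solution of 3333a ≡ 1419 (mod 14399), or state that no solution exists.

467

gcd(14399, 3333) = 11.
11 divides 1419, so solutions exist.
By Bézout, 3333*(-108) + 14399*(25) = 11.
So 3333*(-108) ≡ 11 (mod 14399); multiply by 129: a ≡ -13932 (mod 1309).
Smallest nonnegative: a = -13932 mod 1309 = 467.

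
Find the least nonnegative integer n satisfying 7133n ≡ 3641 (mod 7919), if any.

1154

gcd(7919, 7133) = 1  (7919 = 1×7133 + 786, 7133 = 9×786 + 59, 786 = 13×59 + 19, 59 = 3×19 + 2, 19 = 9×2 + 1, 2 = 2×1).
1 divides 3641, so solutions exist.
Back-substituting, 7133×(-3758) + 7919×(3385) = 1.
So 7133×(-3758) ≡ 1 (mod 7919); multiply by 3641: n ≡ -13682878 (mod 7919).
Smallest nonnegative: n = -13682878 mod 7919 = 1154.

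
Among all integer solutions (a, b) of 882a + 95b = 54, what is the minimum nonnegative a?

gcd(882, 95) = 1.
1 divides 54, so solutions exist.
By Bézout, 882*(-7) + 95*(65) = 1.
Scale by 54/1 = 54: (a₀, b₀) = (-378, 3510).
General solution: a = -378 + 95t, b = 3510 - 882t for integer t.
a ≥ 0: smallest is -378 mod 95 = 2 (at t = 4), with b = -18.

2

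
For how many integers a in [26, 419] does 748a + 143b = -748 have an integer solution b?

30

gcd(748, 143):
  748 = 5*143 + 33
  143 = 4*33 + 11
  33 = 3*11
so gcd(748, 143) = 11.
Back-substitute for Bézout coefficients:
  11 = 143 - 4*33
  ... = 748*(-4) + 143*(21)
Scale by -68: particular solution (272, -1428); reduce a mod 13: (12, -68).
General solution: a = 12 + 13t, b = -68 - 68t for integer t.
26 ≤ 12 + 13t ≤ 419 gives t ∈ [2, 31], which is 30 values.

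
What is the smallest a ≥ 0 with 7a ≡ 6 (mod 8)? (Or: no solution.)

gcd(8, 7):
  8 = 1*7 + 1
  7 = 7*1
so gcd(8, 7) = 1.
1 divides 6, so solutions exist.
Back-substitute for Bézout coefficients:
  1 = 8 - 1*7
  ... = 7*(-1) + 8*(1)
So 7*(-1) ≡ 1 (mod 8); multiply by 6: a ≡ -6 (mod 8).
Smallest nonnegative: a = -6 mod 8 = 2.

2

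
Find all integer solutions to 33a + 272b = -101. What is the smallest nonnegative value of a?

203

gcd(272, 33) = 1.
1 divides -101, so solutions exist.
By Bézout, 33·(33) + 272·(-4) = 1.
Scale by -101/1 = -101: (a₀, b₀) = (-3333, 404).
General solution: a = -3333 + 272t, b = 404 - 33t for integer t.
a ≥ 0: smallest is -3333 mod 272 = 203 (at t = 13), with b = -25.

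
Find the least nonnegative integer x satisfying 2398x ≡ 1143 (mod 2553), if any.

915

gcd(2553, 2398) = 1  (2553 = 1×2398 + 155, 2398 = 15×155 + 73, 155 = 2×73 + 9, 73 = 8×9 + 1, 9 = 9×1).
1 divides 1143, so solutions exist.
Back-substituting, 2398×(280) + 2553×(-263) = 1.
So 2398×(280) ≡ 1 (mod 2553); multiply by 1143: x ≡ 320040 (mod 2553).
Smallest nonnegative: x = 320040 mod 2553 = 915.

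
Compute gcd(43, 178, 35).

1

gcd(178, 43):
  178 = 4*43 + 6
  43 = 7*6 + 1
  6 = 6*1
so gcd(178, 43) = 1.
gcd(1, 35) = 1.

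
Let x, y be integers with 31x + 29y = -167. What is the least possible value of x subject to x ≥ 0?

gcd(31, 29):
  31 = 1*29 + 2
  29 = 14*2 + 1
  2 = 2*1
so gcd(31, 29) = 1.
1 divides -167, so solutions exist.
Back-substitute for Bézout coefficients:
  1 = 29 - 14*2
  ... = 31*(-14) + 29*(15)
Scale by -167/1 = -167: (x₀, y₀) = (2338, -2505).
General solution: x = 2338 + 29t, y = -2505 - 31t for integer t.
x ≥ 0: smallest is 2338 mod 29 = 18 (at t = -80), with y = -25.

18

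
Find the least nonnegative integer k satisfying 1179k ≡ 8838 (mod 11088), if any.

1042

gcd(11088, 1179) = 9.
9 divides 8838, so solutions exist.
By Bézout, 1179·(395) + 11088·(-42) = 9.
So 1179·(395) ≡ 9 (mod 11088); multiply by 982: k ≡ 387890 (mod 1232).
Smallest nonnegative: k = 387890 mod 1232 = 1042.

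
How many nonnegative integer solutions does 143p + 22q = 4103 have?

14

gcd(143, 22) = 11  (143 = 6·22 + 11, 22 = 2·11).
Back-substituting, 143·(1) + 22·(-6) = 11.
Scale by 373: one solution is (373, -2238). Reduce p mod 2: (1, 180).
General: p = 1 + 2t, q = 180 - 13t.
p ≥ 0 ⇒ t ≥ 0; q ≥ 0 ⇒ t ≤ 13. So t ∈ [0, 13]: 14 solutions.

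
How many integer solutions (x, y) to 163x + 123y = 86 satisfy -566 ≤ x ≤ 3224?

31

gcd(163, 123) = 1.
By Bézout, 163*(40) + 123*(-53) = 1.
Particular solution: (119, -157).
General solution: x = 119 + 123t, y = -157 - 163t for integer t.
-566 ≤ 119 + 123t ≤ 3224 gives t ∈ [-5, 25], which is 31 values.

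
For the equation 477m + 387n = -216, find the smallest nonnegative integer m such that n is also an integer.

gcd(477, 387) = 9.
9 divides -216, so solutions exist.
By Bézout, 477×(13) + 387×(-16) = 9.
Scale by -216/9 = -24: (m₀, n₀) = (-312, 384).
General solution: m = -312 + 43t, n = 384 - 53t for integer t.
m ≥ 0: smallest is -312 mod 43 = 32 (at t = 8), with n = -40.

32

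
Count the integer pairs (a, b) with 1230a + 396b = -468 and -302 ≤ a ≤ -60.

gcd(1230, 396) = 6.
By Bézout, 1230×(19) + 396×(-59) = 6.
Particular solution: (36, -113).
General solution: a = 36 + 66t, b = -113 - 205t for integer t.
-302 ≤ 36 + 66t ≤ -60 gives t ∈ [-5, -2], which is 4 values.

4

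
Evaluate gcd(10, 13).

1

gcd(13, 10):
  13 = 1*10 + 3
  10 = 3*3 + 1
  3 = 3*1
so gcd(13, 10) = 1.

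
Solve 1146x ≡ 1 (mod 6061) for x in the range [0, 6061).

4120

gcd(6061, 1146) = 1.
By Bézout, 1146·(-1941) + 6061·(367) = 1.
So 1146·-1941 ≡ 1 (mod 6061), and -1941 mod 6061 = 4120.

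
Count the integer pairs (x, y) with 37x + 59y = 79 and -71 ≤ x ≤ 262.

5

gcd(59, 37) = 1.
By Bézout, 37·(8) + 59·(-5) = 1.
Particular solution: (42, -25).
General solution: x = 42 + 59t, y = -25 - 37t for integer t.
-71 ≤ 42 + 59t ≤ 262 gives t ∈ [-1, 3], which is 5 values.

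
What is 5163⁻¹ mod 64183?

gcd(64183, 5163) = 1  (64183 = 12*5163 + 2227, 5163 = 2*2227 + 709, 2227 = 3*709 + 100, 709 = 7*100 + 9, 100 = 11*9 + 1, 9 = 9*1).
Back-substituting, 5163*(-7061) + 64183*(568) = 1.
So 5163*-7061 ≡ 1 (mod 64183), and -7061 mod 64183 = 57122.

57122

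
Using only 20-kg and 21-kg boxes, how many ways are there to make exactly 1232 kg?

Need nonnegative integers with 20j + 21k = 1232.
gcd(20, 21) = 1, and 20·(-1) + 21·(1) = 1.
So (j₀, k₀) = (-1232, 1232); general j = -1232 + 21t, k = 1232 - 20t.
j ≥ 0 ⇒ t ≥ 59; k ≥ 0 ⇒ t ≤ 61. That's 3 values of t.

3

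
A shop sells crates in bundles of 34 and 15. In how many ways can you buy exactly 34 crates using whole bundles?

1

Need nonnegative integers with 34j + 15k = 34.
gcd(34, 15) = 1, and 34·(4) + 15·(-9) = 1.
So (j₀, k₀) = (136, -306); general j = 136 + 15t, k = -306 - 34t.
j ≥ 0 ⇒ t ≥ -9; k ≥ 0 ⇒ t ≤ -9. That's 1 value of t.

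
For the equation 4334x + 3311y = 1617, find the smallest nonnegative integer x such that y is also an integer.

21

gcd(4334, 3311) = 11.
11 divides 1617, so solutions exist.
By Bézout, 4334×(123) + 3311×(-161) = 11.
Scale by 1617/11 = 147: (x₀, y₀) = (18081, -23667).
General solution: x = 18081 + 301t, y = -23667 - 394t for integer t.
x ≥ 0: smallest is 18081 mod 301 = 21 (at t = -60), with y = -27.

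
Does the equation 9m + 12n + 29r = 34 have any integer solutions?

yes

gcd(12, 9) = 3  (12 = 1×9 + 3, 9 = 3×3).
gcd(3, 29) = 1.
1 divides 34, so integer solutions exist.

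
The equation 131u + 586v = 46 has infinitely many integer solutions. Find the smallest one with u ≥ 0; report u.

gcd(586, 131):
  586 = 4×131 + 62
  131 = 2×62 + 7
  62 = 8×7 + 6
  7 = 1×6 + 1
  6 = 6×1
so gcd(586, 131) = 1.
1 divides 46, so solutions exist.
Back-substitute for Bézout coefficients:
  1 = 7 - 1×6
  ... = 131×(85) + 586×(-19)
Scale by 46/1 = 46: (u₀, v₀) = (3910, -874).
General solution: u = 3910 + 586t, v = -874 - 131t for integer t.
u ≥ 0: smallest is 3910 mod 586 = 394 (at t = -6), with v = -88.

394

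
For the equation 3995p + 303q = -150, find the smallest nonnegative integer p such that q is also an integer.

138

gcd(3995, 303) = 1  (3995 = 13·303 + 56, 303 = 5·56 + 23, 56 = 2·23 + 10, 23 = 2·10 + 3, 10 = 3·3 + 1, 3 = 3·1).
1 divides -150, so solutions exist.
Back-substituting, 3995·(92) + 303·(-1213) = 1.
Scale by -150/1 = -150: (p₀, q₀) = (-13800, 181950).
General solution: p = -13800 + 303t, q = 181950 - 3995t for integer t.
p ≥ 0: smallest is -13800 mod 303 = 138 (at t = 46), with q = -1820.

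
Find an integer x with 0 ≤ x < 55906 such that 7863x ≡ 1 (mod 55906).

7885

gcd(55906, 7863):
  55906 = 7×7863 + 865
  7863 = 9×865 + 78
  865 = 11×78 + 7
  78 = 11×7 + 1
  7 = 7×1
so gcd(55906, 7863) = 1.
Back-substitute for Bézout coefficients:
  1 = 78 - 11×7
  ... = 7863×(7885) + 55906×(-1109)
So 7863×7885 ≡ 1 (mod 55906), and 7885 mod 55906 = 7885.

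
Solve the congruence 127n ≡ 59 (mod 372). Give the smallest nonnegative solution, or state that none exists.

185

gcd(372, 127) = 1  (372 = 2×127 + 118, 127 = 1×118 + 9, 118 = 13×9 + 1, 9 = 9×1).
1 divides 59, so solutions exist.
Back-substituting, 127×(-41) + 372×(14) = 1.
So 127×(-41) ≡ 1 (mod 372); multiply by 59: n ≡ -2419 (mod 372).
Smallest nonnegative: n = -2419 mod 372 = 185.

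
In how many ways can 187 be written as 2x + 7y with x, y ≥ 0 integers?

13

gcd(7, 2) = 1  (7 = 3*2 + 1, 2 = 2*1).
Back-substituting, 2*(-3) + 7*(1) = 1.
Scale by 187: one solution is (-561, 187). Reduce x mod 7: (6, 25).
General: x = 6 + 7t, y = 25 - 2t.
x ≥ 0 ⇒ t ≥ 0; y ≥ 0 ⇒ t ≤ 12. So t ∈ [0, 12]: 13 solutions.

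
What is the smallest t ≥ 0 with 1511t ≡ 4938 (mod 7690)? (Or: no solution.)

gcd(7690, 1511):
  7690 = 5*1511 + 135
  1511 = 11*135 + 26
  135 = 5*26 + 5
  26 = 5*5 + 1
  5 = 5*1
so gcd(7690, 1511) = 1.
1 divides 4938, so solutions exist.
Back-substitute for Bézout coefficients:
  1 = 26 - 5*5
  ... = 1511*(1481) + 7690*(-291)
So 1511*(1481) ≡ 1 (mod 7690); multiply by 4938: t ≡ 7313178 (mod 7690).
Smallest nonnegative: t = 7313178 mod 7690 = 7678.

7678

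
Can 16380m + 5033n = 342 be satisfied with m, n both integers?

no

gcd(16380, 5033) = 7.
7 does not divide 342 (remainder 6), so no integer solutions.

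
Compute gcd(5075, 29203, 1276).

29

gcd(29203, 5075) = 29.
gcd(29, 1276) = 29.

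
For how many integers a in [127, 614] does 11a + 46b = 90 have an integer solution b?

gcd(46, 11):
  46 = 4×11 + 2
  11 = 5×2 + 1
  2 = 2×1
so gcd(46, 11) = 1.
Back-substitute for Bézout coefficients:
  1 = 11 - 5×2
  ... = 11×(21) + 46×(-5)
Scale by 90: particular solution (1890, -450); reduce a mod 46: (4, 1).
General solution: a = 4 + 46t, b = 1 - 11t for integer t.
127 ≤ 4 + 46t ≤ 614 gives t ∈ [3, 13], which is 11 values.

11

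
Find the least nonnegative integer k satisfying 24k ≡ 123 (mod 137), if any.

gcd(137, 24) = 1  (137 = 5·24 + 17, 24 = 1·17 + 7, 17 = 2·7 + 3, 7 = 2·3 + 1, 3 = 3·1).
1 divides 123, so solutions exist.
Back-substituting, 24·(40) + 137·(-7) = 1.
So 24·(40) ≡ 1 (mod 137); multiply by 123: k ≡ 4920 (mod 137).
Smallest nonnegative: k = 4920 mod 137 = 125.

125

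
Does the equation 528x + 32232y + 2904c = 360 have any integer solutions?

yes

gcd(32232, 528) = 24.
gcd(24, 2904) = 24.
24 divides 360, so integer solutions exist.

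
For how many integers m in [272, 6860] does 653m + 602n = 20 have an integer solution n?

11

gcd(653, 602) = 1  (653 = 1×602 + 51, 602 = 11×51 + 41, 51 = 1×41 + 10, 41 = 4×10 + 1, 10 = 10×1).
Back-substituting, 653×(-59) + 602×(64) = 1.
Scale by 20: particular solution (-1180, 1280); reduce m mod 602: (24, -26).
General solution: m = 24 + 602t, n = -26 - 653t for integer t.
272 ≤ 24 + 602t ≤ 6860 gives t ∈ [1, 11], which is 11 values.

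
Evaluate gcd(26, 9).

gcd(26, 9):
  26 = 2×9 + 8
  9 = 1×8 + 1
  8 = 8×1
so gcd(26, 9) = 1.

1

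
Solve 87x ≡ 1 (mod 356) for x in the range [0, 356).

gcd(356, 87) = 1.
By Bézout, 87×(-45) + 356×(11) = 1.
So 87×-45 ≡ 1 (mod 356), and -45 mod 356 = 311.

311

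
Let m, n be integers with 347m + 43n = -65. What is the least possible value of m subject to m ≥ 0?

7

gcd(347, 43) = 1  (347 = 8*43 + 3, 43 = 14*3 + 1, 3 = 3*1).
1 divides -65, so solutions exist.
Back-substituting, 347*(-14) + 43*(113) = 1.
Scale by -65/1 = -65: (m₀, n₀) = (910, -7345).
General solution: m = 910 + 43t, n = -7345 - 347t for integer t.
m ≥ 0: smallest is 910 mod 43 = 7 (at t = -21), with n = -58.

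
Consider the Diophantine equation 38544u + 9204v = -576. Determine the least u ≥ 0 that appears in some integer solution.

511

gcd(38544, 9204) = 12  (38544 = 4·9204 + 1728, 9204 = 5·1728 + 564, 1728 = 3·564 + 36, 564 = 15·36 + 24, 36 = 1·24 + 12, 24 = 2·12).
12 divides -576, so solutions exist.
Back-substituting, 38544·(261) + 9204·(-1093) = 12.
Scale by -576/12 = -48: (u₀, v₀) = (-12528, 52464).
General solution: u = -12528 + 767t, v = 52464 - 3212t for integer t.
u ≥ 0: smallest is -12528 mod 767 = 511 (at t = 17), with v = -2140.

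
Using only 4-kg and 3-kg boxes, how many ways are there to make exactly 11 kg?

Need nonnegative integers with 4j + 3k = 11.
gcd(4, 3) = 1, and 4·(1) + 3·(-1) = 1.
So (j₀, k₀) = (11, -11); general j = 11 + 3t, k = -11 - 4t.
j ≥ 0 ⇒ t ≥ -3; k ≥ 0 ⇒ t ≤ -3. That's 1 value of t.

1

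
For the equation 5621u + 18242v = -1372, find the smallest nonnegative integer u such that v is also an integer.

1220

gcd(18242, 5621):
  18242 = 3*5621 + 1379
  5621 = 4*1379 + 105
  1379 = 13*105 + 14
  105 = 7*14 + 7
  14 = 2*7
so gcd(18242, 5621) = 7.
7 divides -1372, so solutions exist.
Back-substitute for Bézout coefficients:
  7 = 105 - 7*14
  ... = 5621*(1217) + 18242*(-375)
Scale by -1372/7 = -196: (u₀, v₀) = (-238532, 73500).
General solution: u = -238532 + 2606t, v = 73500 - 803t for integer t.
u ≥ 0: smallest is -238532 mod 2606 = 1220 (at t = 92), with v = -376.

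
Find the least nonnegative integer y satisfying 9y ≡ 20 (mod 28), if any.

gcd(28, 9):
  28 = 3×9 + 1
  9 = 9×1
so gcd(28, 9) = 1.
1 divides 20, so solutions exist.
Back-substitute for Bézout coefficients:
  1 = 28 - 3×9
  ... = 9×(-3) + 28×(1)
So 9×(-3) ≡ 1 (mod 28); multiply by 20: y ≡ -60 (mod 28).
Smallest nonnegative: y = -60 mod 28 = 24.

24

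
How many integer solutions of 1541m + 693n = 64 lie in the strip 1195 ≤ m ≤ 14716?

20

gcd(1541, 693) = 1  (1541 = 2×693 + 155, 693 = 4×155 + 73, 155 = 2×73 + 9, 73 = 8×9 + 1, 9 = 9×1).
Back-substituting, 1541×(-76) + 693×(169) = 1.
Scale by 64: particular solution (-4864, 10816); reduce m mod 693: (680, -1512).
General solution: m = 680 + 693t, n = -1512 - 1541t for integer t.
1195 ≤ 680 + 693t ≤ 14716 gives t ∈ [1, 20], which is 20 values.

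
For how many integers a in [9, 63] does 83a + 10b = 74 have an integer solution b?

gcd(83, 10) = 1  (83 = 8*10 + 3, 10 = 3*3 + 1, 3 = 3*1).
Back-substituting, 83*(-3) + 10*(25) = 1.
Scale by 74: particular solution (-222, 1850); reduce a mod 10: (8, -59).
General solution: a = 8 + 10t, b = -59 - 83t for integer t.
9 ≤ 8 + 10t ≤ 63 gives t ∈ [1, 5], which is 5 values.

5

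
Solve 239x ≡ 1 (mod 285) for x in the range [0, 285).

254

gcd(285, 239) = 1  (285 = 1*239 + 46, 239 = 5*46 + 9, 46 = 5*9 + 1, 9 = 9*1).
Back-substituting, 239*(-31) + 285*(26) = 1.
So 239*-31 ≡ 1 (mod 285), and -31 mod 285 = 254.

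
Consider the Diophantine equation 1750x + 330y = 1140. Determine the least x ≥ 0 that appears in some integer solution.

18

gcd(1750, 330) = 10  (1750 = 5*330 + 100, 330 = 3*100 + 30, 100 = 3*30 + 10, 30 = 3*10).
10 divides 1140, so solutions exist.
Back-substituting, 1750*(10) + 330*(-53) = 10.
Scale by 1140/10 = 114: (x₀, y₀) = (1140, -6042).
General solution: x = 1140 + 33t, y = -6042 - 175t for integer t.
x ≥ 0: smallest is 1140 mod 33 = 18 (at t = -34), with y = -92.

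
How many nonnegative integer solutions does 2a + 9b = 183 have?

10

gcd(9, 2) = 1  (9 = 4·2 + 1, 2 = 2·1).
Back-substituting, 2·(-4) + 9·(1) = 1.
Scale by 183: one solution is (-732, 183). Reduce a mod 9: (6, 19).
General: a = 6 + 9t, b = 19 - 2t.
a ≥ 0 ⇒ t ≥ 0; b ≥ 0 ⇒ t ≤ 9. So t ∈ [0, 9]: 10 solutions.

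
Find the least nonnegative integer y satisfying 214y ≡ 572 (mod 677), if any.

gcd(677, 214) = 1.
1 divides 572, so solutions exist.
By Bézout, 214×(174) + 677×(-55) = 1.
So 214×(174) ≡ 1 (mod 677); multiply by 572: y ≡ 99528 (mod 677).
Smallest nonnegative: y = 99528 mod 677 = 9.

9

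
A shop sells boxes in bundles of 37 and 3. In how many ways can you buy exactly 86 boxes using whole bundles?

1

Need nonnegative integers with 37j + 3k = 86.
gcd(37, 3) = 1, and 37·(1) + 3·(-12) = 1.
So (j₀, k₀) = (86, -1032); general j = 86 + 3t, k = -1032 - 37t.
j ≥ 0 ⇒ t ≥ -28; k ≥ 0 ⇒ t ≤ -28. That's 1 value of t.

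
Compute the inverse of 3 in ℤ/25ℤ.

gcd(25, 3) = 1  (25 = 8×3 + 1, 3 = 3×1).
Back-substituting, 3×(-8) + 25×(1) = 1.
So 3×-8 ≡ 1 (mod 25), and -8 mod 25 = 17.

17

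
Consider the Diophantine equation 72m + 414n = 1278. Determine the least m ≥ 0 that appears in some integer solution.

gcd(414, 72):
  414 = 5*72 + 54
  72 = 1*54 + 18
  54 = 3*18
so gcd(414, 72) = 18.
18 divides 1278, so solutions exist.
Back-substitute for Bézout coefficients:
  18 = 72 - 1*54
  ... = 72*(6) + 414*(-1)
Scale by 1278/18 = 71: (m₀, n₀) = (426, -71).
General solution: m = 426 + 23t, n = -71 - 4t for integer t.
m ≥ 0: smallest is 426 mod 23 = 12 (at t = -18), with n = 1.

12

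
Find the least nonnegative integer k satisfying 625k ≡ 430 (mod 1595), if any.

16

gcd(1595, 625) = 5  (1595 = 2*625 + 345, 625 = 1*345 + 280, 345 = 1*280 + 65, 280 = 4*65 + 20, 65 = 3*20 + 5, 20 = 4*5).
5 divides 430, so solutions exist.
Back-substituting, 625*(-74) + 1595*(29) = 5.
So 625*(-74) ≡ 5 (mod 1595); multiply by 86: k ≡ -6364 (mod 319).
Smallest nonnegative: k = -6364 mod 319 = 16.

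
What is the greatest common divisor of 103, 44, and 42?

1

gcd(103, 44):
  103 = 2×44 + 15
  44 = 2×15 + 14
  15 = 1×14 + 1
  14 = 14×1
so gcd(103, 44) = 1.
gcd(1, 42) = 1.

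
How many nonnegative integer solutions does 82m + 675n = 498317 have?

9

gcd(675, 82) = 1.
By Bézout, 82·(-107) + 675·(13) = 1.
One solution: (356, 695).
General: m = 356 + 675t, n = 695 - 82t.
m ≥ 0 ⇒ t ≥ 0; n ≥ 0 ⇒ t ≤ 8. So t ∈ [0, 8]: 9 solutions.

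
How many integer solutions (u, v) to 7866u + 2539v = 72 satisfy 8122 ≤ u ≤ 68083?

24

gcd(7866, 2539) = 1  (7866 = 3·2539 + 249, 2539 = 10·249 + 49, 249 = 5·49 + 4, 49 = 12·4 + 1, 4 = 4·1).
Back-substituting, 7866·(-622) + 2539·(1927) = 1.
Scale by 72: particular solution (-44784, 138744); reduce u mod 2539: (918, -2844).
General solution: u = 918 + 2539t, v = -2844 - 7866t for integer t.
8122 ≤ 918 + 2539t ≤ 68083 gives t ∈ [3, 26], which is 24 values.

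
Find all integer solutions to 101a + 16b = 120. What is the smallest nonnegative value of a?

gcd(101, 16) = 1  (101 = 6·16 + 5, 16 = 3·5 + 1, 5 = 5·1).
1 divides 120, so solutions exist.
Back-substituting, 101·(-3) + 16·(19) = 1.
Scale by 120/1 = 120: (a₀, b₀) = (-360, 2280).
General solution: a = -360 + 16t, b = 2280 - 101t for integer t.
a ≥ 0: smallest is -360 mod 16 = 8 (at t = 23), with b = -43.

8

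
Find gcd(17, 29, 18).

gcd(29, 17) = 1  (29 = 1×17 + 12, 17 = 1×12 + 5, 12 = 2×5 + 2, 5 = 2×2 + 1, 2 = 2×1).
gcd(1, 18) = 1.

1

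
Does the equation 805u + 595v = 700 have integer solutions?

gcd(805, 595) = 35  (805 = 1*595 + 210, 595 = 2*210 + 175, 210 = 1*175 + 35, 175 = 5*35).
35 divides 700, so integer solutions exist.

yes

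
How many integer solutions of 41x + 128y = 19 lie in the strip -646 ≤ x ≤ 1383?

gcd(128, 41) = 1.
By Bézout, 41×(25) + 128×(-8) = 1.
Particular solution: (91, -29).
General solution: x = 91 + 128t, y = -29 - 41t for integer t.
-646 ≤ 91 + 128t ≤ 1383 gives t ∈ [-5, 10], which is 16 values.

16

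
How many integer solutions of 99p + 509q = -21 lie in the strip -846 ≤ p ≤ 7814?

17

gcd(509, 99) = 1  (509 = 5·99 + 14, 99 = 7·14 + 1, 14 = 14·1).
Back-substituting, 99·(36) + 509·(-7) = 1.
Scale by -21: particular solution (-756, 147); reduce p mod 509: (262, -51).
General solution: p = 262 + 509t, q = -51 - 99t for integer t.
-846 ≤ 262 + 509t ≤ 7814 gives t ∈ [-2, 14], which is 17 values.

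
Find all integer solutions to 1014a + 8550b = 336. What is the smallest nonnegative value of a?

gcd(8550, 1014) = 6  (8550 = 8×1014 + 438, 1014 = 2×438 + 138, 438 = 3×138 + 24, 138 = 5×24 + 18, 24 = 1×18 + 6, 18 = 3×6).
6 divides 336, so solutions exist.
Back-substituting, 1014×(-371) + 8550×(44) = 6.
Scale by 336/6 = 56: (a₀, b₀) = (-20776, 2464).
General solution: a = -20776 + 1425t, b = 2464 - 169t for integer t.
a ≥ 0: smallest is -20776 mod 1425 = 599 (at t = 15), with b = -71.

599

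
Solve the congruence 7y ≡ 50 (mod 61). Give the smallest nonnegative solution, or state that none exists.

gcd(61, 7) = 1  (61 = 8·7 + 5, 7 = 1·5 + 2, 5 = 2·2 + 1, 2 = 2·1).
1 divides 50, so solutions exist.
Back-substituting, 7·(-26) + 61·(3) = 1.
So 7·(-26) ≡ 1 (mod 61); multiply by 50: y ≡ -1300 (mod 61).
Smallest nonnegative: y = -1300 mod 61 = 42.

42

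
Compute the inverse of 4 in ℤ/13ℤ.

10

gcd(13, 4) = 1  (13 = 3*4 + 1, 4 = 4*1).
Back-substituting, 4*(-3) + 13*(1) = 1.
So 4*-3 ≡ 1 (mod 13), and -3 mod 13 = 10.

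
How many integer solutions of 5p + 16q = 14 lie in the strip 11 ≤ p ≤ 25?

gcd(16, 5) = 1  (16 = 3*5 + 1, 5 = 5*1).
Back-substituting, 5*(-3) + 16*(1) = 1.
Scale by 14: particular solution (-42, 14); reduce p mod 16: (6, -1).
General solution: p = 6 + 16t, q = -1 - 5t for integer t.
11 ≤ 6 + 16t ≤ 25 gives t ∈ [1, 1], which is 1 value.

1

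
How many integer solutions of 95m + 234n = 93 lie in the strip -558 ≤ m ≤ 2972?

gcd(234, 95):
  234 = 2×95 + 44
  95 = 2×44 + 7
  44 = 6×7 + 2
  7 = 3×2 + 1
  2 = 2×1
so gcd(234, 95) = 1.
Back-substitute for Bézout coefficients:
  1 = 7 - 3×2
  ... = 95×(101) + 234×(-41)
Scale by 93: particular solution (9393, -3813); reduce m mod 234: (33, -13).
General solution: m = 33 + 234t, n = -13 - 95t for integer t.
-558 ≤ 33 + 234t ≤ 2972 gives t ∈ [-2, 12], which is 15 values.

15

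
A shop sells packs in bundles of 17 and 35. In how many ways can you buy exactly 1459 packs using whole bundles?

Need nonnegative integers with 17j + 35k = 1459.
gcd(17, 35) = 1, and 17·(-2) + 35·(1) = 1.
So (j₀, k₀) = (-2918, 1459); general j = -2918 + 35t, k = 1459 - 17t.
j ≥ 0 ⇒ t ≥ 84; k ≥ 0 ⇒ t ≤ 85. That's 2 values of t.

2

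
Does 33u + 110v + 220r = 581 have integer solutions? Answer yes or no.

gcd(110, 33) = 11  (110 = 3·33 + 11, 33 = 3·11).
gcd(11, 220) = 11.
11 does not divide 581 (remainder 9), so no integer solutions.

no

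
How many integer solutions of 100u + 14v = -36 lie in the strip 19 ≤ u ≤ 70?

gcd(100, 14) = 2.
By Bézout, 100×(1) + 14×(-7) = 2.
Particular solution: (3, -24).
General solution: u = 3 + 7t, v = -24 - 50t for integer t.
19 ≤ 3 + 7t ≤ 70 gives t ∈ [3, 9], which is 7 values.

7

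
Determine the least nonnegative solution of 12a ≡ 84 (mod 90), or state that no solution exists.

gcd(90, 12):
  90 = 7*12 + 6
  12 = 2*6
so gcd(90, 12) = 6.
6 divides 84, so solutions exist.
Back-substitute for Bézout coefficients:
  6 = 90 - 7*12
  ... = 12*(-7) + 90*(1)
So 12*(-7) ≡ 6 (mod 90); multiply by 14: a ≡ -98 (mod 15).
Smallest nonnegative: a = -98 mod 15 = 7.

7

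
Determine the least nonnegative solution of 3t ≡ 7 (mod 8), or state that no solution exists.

5

gcd(8, 3):
  8 = 2×3 + 2
  3 = 1×2 + 1
  2 = 2×1
so gcd(8, 3) = 1.
1 divides 7, so solutions exist.
Back-substitute for Bézout coefficients:
  1 = 3 - 1×2
  ... = 3×(3) + 8×(-1)
So 3×(3) ≡ 1 (mod 8); multiply by 7: t ≡ 21 (mod 8).
Smallest nonnegative: t = 21 mod 8 = 5.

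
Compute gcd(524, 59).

1

gcd(524, 59) = 1  (524 = 8*59 + 52, 59 = 1*52 + 7, 52 = 7*7 + 3, 7 = 2*3 + 1, 3 = 3*1).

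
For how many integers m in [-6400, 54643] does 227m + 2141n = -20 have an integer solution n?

29

gcd(2141, 227) = 1.
By Bézout, 227·(415) + 2141·(-44) = 1.
Particular solution: (264, -28).
General solution: m = 264 + 2141t, n = -28 - 227t for integer t.
-6400 ≤ 264 + 2141t ≤ 54643 gives t ∈ [-3, 25], which is 29 values.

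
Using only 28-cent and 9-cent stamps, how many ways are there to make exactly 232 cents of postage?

1

Need nonnegative integers with 28j + 9k = 232.
gcd(28, 9) = 1, and 28·(1) + 9·(-3) = 1.
So (j₀, k₀) = (232, -696); general j = 232 + 9t, k = -696 - 28t.
j ≥ 0 ⇒ t ≥ -25; k ≥ 0 ⇒ t ≤ -25. That's 1 value of t.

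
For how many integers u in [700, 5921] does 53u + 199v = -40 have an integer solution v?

gcd(199, 53) = 1  (199 = 3·53 + 40, 53 = 1·40 + 13, 40 = 3·13 + 1, 13 = 13·1).
Back-substituting, 53·(-15) + 199·(4) = 1.
Scale by -40: particular solution (600, -160); reduce u mod 199: (3, -1).
General solution: u = 3 + 199t, v = -1 - 53t for integer t.
700 ≤ 3 + 199t ≤ 5921 gives t ∈ [4, 29], which is 26 values.

26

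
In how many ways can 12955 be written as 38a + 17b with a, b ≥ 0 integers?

gcd(38, 17) = 1  (38 = 2·17 + 4, 17 = 4·4 + 1, 4 = 4·1).
Back-substituting, 38·(-4) + 17·(9) = 1.
Scale by 12955: one solution is (-51820, 116595). Reduce a mod 17: (13, 733).
General: a = 13 + 17t, b = 733 - 38t.
a ≥ 0 ⇒ t ≥ 0; b ≥ 0 ⇒ t ≤ 19. So t ∈ [0, 19]: 20 solutions.

20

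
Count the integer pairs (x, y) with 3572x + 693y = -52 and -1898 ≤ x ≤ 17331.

gcd(3572, 693) = 1  (3572 = 5*693 + 107, 693 = 6*107 + 51, 107 = 2*51 + 5, 51 = 10*5 + 1, 5 = 5*1).
Back-substituting, 3572*(-136) + 693*(701) = 1.
Scale by -52: particular solution (7072, -36452); reduce x mod 693: (142, -732).
General solution: x = 142 + 693t, y = -732 - 3572t for integer t.
-1898 ≤ 142 + 693t ≤ 17331 gives t ∈ [-2, 24], which is 27 values.

27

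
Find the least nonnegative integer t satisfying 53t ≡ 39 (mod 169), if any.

39

gcd(169, 53) = 1  (169 = 3*53 + 10, 53 = 5*10 + 3, 10 = 3*3 + 1, 3 = 3*1).
1 divides 39, so solutions exist.
Back-substituting, 53*(-51) + 169*(16) = 1.
So 53*(-51) ≡ 1 (mod 169); multiply by 39: t ≡ -1989 (mod 169).
Smallest nonnegative: t = -1989 mod 169 = 39.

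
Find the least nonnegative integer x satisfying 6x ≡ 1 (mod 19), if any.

16

gcd(19, 6) = 1  (19 = 3×6 + 1, 6 = 6×1).
1 divides 1, so solutions exist.
Back-substituting, 6×(-3) + 19×(1) = 1.
So 6×(-3) ≡ 1 (mod 19); multiply by 1: x ≡ -3 (mod 19).
Smallest nonnegative: x = -3 mod 19 = 16.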